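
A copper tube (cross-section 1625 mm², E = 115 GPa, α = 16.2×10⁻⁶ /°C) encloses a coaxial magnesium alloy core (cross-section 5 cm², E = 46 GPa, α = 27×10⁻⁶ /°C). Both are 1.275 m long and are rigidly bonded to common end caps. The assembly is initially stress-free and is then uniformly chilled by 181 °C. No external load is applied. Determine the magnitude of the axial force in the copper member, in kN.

Both members must finish at the same length. With the larger α, the magnesium alloy tends to over-contract; the plates restrain it, putting the magnesium alloy in tension and the copper in compression. With no external load the two internal forces are equal and opposite, magnitude P.
Compatibility of the two members (thermal + elastic change equal): (α₁ − α₂)ΔT = P·[1/(A₁E₁) + 1/(A₂E₂)].
|α₁ − α₂|·ΔT = 10.8×10⁻⁶ × 181 = 0.001955.
1/(A₁E₁) + 1/(A₂E₂) = 1/(1625×115×10³) + 1/(500×46×10³) = 4.883×10⁻⁸ N⁻¹.
P = 0.001955 / 4.883×10⁻⁸ = 40030 N = 40.03 kN.

P ≈ 40 kN (compressive in the copper)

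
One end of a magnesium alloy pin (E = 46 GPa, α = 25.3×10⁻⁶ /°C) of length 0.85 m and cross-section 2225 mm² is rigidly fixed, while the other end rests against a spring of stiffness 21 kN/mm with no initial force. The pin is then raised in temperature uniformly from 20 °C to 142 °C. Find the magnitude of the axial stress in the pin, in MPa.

σ ≈ 21.1 MPa (compressive)

The unrestrained thermal change is αΔT L = 25.3×10⁻⁶ × 122 × 850 = 2.624 mm.
With a force P in the spring, the elastic change of the pin is PL/(AE) and that of the spring is P/k; compatibility requires their sum to equal δ_free.
So P = δ_free / [L/(AE) + 1/k] = 2.624 / [ 850/(2225×46×10³) + 1/(21×10³) ].
P = 2.624 / 5.592×10⁻⁵ = 46910 N.
σ = P/A = 46910/2225 = 21.08 MPa.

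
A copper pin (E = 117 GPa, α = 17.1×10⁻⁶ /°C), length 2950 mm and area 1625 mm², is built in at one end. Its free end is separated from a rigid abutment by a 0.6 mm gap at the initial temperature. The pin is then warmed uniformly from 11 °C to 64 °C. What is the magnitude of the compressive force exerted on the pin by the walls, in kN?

P ≈ 134 kN

If the wall were absent the pin would grow by αΔT L = 17.1×10⁻⁶ × 53 × 2950 = 2.674 mm.
The gap closes (δ_free > 0.6 mm) and the wall then resists a further 2.674 − 0.6 = 2.074 mm of expansion.
So σ = E(δ_free − g)/L = 117×10³ × 2.074/2950 = 82.24 MPa.
Force on the wall = σA = 82.24 × 1625 mm² = 133.6 kN.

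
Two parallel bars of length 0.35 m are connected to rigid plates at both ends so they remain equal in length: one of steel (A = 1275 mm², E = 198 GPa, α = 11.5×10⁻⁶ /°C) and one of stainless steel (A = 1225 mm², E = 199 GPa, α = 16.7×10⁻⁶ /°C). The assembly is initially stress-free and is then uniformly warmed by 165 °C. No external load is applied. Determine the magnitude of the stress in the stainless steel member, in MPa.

σ ≈ 86.9 MPa (compressive)

Both members must finish at the same length. With the larger α, the stainless steel tends to over-expand; the plates restrain it, putting the stainless steel in compression and the steel in tension. With no external load the two internal forces are equal and opposite, magnitude P.
Equating the net (thermal + elastic) strains gives |α₁ − α₂|·ΔT = P·[1/(A₁E₁) + 1/(A₂E₂)].
|α₁ − α₂|·ΔT = 5.2×10⁻⁶ × 165 = 0.000858.
1/(A₁E₁) + 1/(A₂E₂) = 1/(1275×198×10³) + 1/(1225×199×10³) = 8.063×10⁻⁹ N⁻¹.
P = 0.000858 / 8.063×10⁻⁹ = 106400 N = 106.4 kN.
σ_{stainless steel} = P/A₂ = 106400/1225 = 86.86 MPa, compressive.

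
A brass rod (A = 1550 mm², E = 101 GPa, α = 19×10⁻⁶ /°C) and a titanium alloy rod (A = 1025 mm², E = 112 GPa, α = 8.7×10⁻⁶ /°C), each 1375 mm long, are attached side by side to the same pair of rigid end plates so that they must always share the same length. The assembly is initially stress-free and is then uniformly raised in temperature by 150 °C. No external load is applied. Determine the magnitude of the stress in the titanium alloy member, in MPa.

σ ≈ 99.8 MPa (tensile)

Both members must finish at the same length. With the larger α, the brass tends to over-expand; the plates restrain it, putting the brass in compression and the titanium alloy in tension. With no external load the two internal forces are equal and opposite, magnitude P.
Setting the final lengths equal and cancelling L: (α₁ − α₂)ΔT = P/(A₁E₁) + P/(A₂E₂).
|α₁ − α₂|·ΔT = 10.3×10⁻⁶ × 150 = 0.001545.
1/(A₁E₁) + 1/(A₂E₂) = 1/(1550×101×10³) + 1/(1025×112×10³) = 1.51×10⁻⁸ N⁻¹.
P = 0.001545 / 1.51×10⁻⁸ = 102300 N = 102.3 kN.
σ_{titanium alloy} = P/A₂ = 102300/1025 = 99.83 MPa, tensile.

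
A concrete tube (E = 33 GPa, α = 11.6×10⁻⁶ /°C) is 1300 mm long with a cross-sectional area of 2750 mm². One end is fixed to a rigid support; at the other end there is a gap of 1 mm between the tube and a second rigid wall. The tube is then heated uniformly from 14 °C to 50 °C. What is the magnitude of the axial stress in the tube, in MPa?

σ ≈ 0 MPa

Unrestrained expansion: δ_free = αΔT L = 11.6×10⁻⁶ × 36 × 1300 = 0.5429 mm.
This is smaller than the 1 mm clearance, so the tube expands freely without reaching the stop — the stress is zero.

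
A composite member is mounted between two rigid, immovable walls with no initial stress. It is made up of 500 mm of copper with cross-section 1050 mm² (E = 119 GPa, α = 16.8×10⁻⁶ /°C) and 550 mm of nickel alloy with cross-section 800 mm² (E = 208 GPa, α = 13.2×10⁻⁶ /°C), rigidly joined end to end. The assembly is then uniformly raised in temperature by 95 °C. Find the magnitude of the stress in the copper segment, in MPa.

σ ≈ 194 MPa (compressive)

If the supports were absent, the total length change would be Σ αᵢΔT Lᵢ = 16.8×10⁻⁶×95×500 + 13.2×10⁻⁶×95×550 = 1.488 mm.
The walls prevent any net length change, so an axial force P (same in every segment) develops. Compatibility: P · Σ Lᵢ/(AᵢEᵢ) = δ_free.
The series flexibility is Σ Lᵢ/(AᵢEᵢ) = 500/(1050×119×10³) + 550/(800×208×10³) = 7.307×10⁻⁶ mm/N.
Hence P = δ_free / Σ(L/AE) = 1.488/7.307×10⁻⁶ = 203.6 kN (compressive).
σ_{copper} = P / A = 203600 / 1050 = 193.9 MPa.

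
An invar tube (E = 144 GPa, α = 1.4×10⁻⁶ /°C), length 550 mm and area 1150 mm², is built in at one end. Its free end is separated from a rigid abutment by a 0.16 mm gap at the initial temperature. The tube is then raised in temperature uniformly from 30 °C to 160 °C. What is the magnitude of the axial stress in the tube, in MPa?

σ ≈ 0 MPa

Free thermal elongation = αΔT L = 1.4×10⁻⁶ × 130 × 550 = 0.1001 mm.
Since δ_free = 0.1 mm is less than the 0.16 mm gap, the tube never touches the wall. No axial force develops.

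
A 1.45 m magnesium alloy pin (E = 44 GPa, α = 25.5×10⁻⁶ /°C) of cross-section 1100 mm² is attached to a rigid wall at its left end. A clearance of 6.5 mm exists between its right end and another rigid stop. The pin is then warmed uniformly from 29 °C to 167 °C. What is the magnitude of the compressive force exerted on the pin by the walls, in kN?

Free thermal elongation = αΔT L = 25.5×10⁻⁶ × 138 × 1450 = 5.103 mm.
Since δ_free = 5.1 mm is less than the 6.5 mm gap, the pin never touches the wall. No axial force develops.

P ≈ 0 kN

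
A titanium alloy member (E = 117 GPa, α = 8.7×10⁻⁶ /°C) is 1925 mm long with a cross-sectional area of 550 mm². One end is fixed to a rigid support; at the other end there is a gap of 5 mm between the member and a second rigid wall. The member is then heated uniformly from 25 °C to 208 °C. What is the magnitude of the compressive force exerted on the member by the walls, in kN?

P ≈ 0 kN

Free thermal elongation = αΔT L = 8.7×10⁻⁶ × 183 × 1925 = 3.065 mm.
This is smaller than the 5 mm clearance, so the member expands freely without reaching the stop — the stress is zero.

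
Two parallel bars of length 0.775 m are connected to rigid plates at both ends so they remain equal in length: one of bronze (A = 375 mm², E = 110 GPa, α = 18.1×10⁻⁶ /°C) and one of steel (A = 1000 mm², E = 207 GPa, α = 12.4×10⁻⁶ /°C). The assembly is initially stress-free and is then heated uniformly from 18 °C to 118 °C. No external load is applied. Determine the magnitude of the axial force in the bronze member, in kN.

The bronze has the larger α, so on heating it would change length more than the steel if both were free. The rigid plates force a common final length, so the bronze is put into compression and the steel into tension, with equal and opposite forces P (no external load).
Equating the net (thermal + elastic) strains gives |α₁ − α₂|·ΔT = P·[1/(A₁E₁) + 1/(A₂E₂)].
|α₁ − α₂|·ΔT = 5.7×10⁻⁶ × 100 = 0.00057.
1/(A₁E₁) + 1/(A₂E₂) = 1/(375×110×10³) + 1/(1000×207×10³) = 2.907×10⁻⁸ N⁻¹.
So P = 0.00057 / 2.907×10⁻⁸ = 19.61 kN.

P ≈ 19.6 kN (compressive in the bronze)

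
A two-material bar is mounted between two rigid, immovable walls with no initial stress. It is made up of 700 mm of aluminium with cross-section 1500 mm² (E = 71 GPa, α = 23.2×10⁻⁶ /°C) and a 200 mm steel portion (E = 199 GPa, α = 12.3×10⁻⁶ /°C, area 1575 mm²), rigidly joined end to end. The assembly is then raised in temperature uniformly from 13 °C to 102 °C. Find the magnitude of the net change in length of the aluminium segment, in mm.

If the supports were absent, the total length change would be Σ αᵢΔT Lᵢ = 23.2×10⁻⁶×89×700 + 12.3×10⁻⁶×89×200 = 1.664 mm.
Since the ends are fixed, an axial force P builds up, equal in every segment, with P · Σ Lᵢ/(AᵢEᵢ) = δ_free.
Σ Lᵢ/(AᵢEᵢ) = 700/(1500×71×10³) + 200/(1575×199×10³) = 7.211×10⁻⁶ mm/N.
So P = 1.664 / 7.211×10⁻⁶ = 230.8 kN, compressive.
For the aluminium segment, free thermal change = 23.2×10⁻⁶×89×700 = 1.445 mm and elastic change from P = 230800×700/(1500×71×10³) = 1.517 mm; these oppose, so the net change is 0.0717 mm (segment shortens).

|ΔL| ≈ 0.0717 mm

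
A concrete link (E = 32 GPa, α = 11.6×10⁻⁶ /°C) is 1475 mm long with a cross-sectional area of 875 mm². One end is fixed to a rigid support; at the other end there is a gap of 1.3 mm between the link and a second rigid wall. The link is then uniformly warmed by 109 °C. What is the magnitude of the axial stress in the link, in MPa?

Free thermal elongation = αΔT L = 11.6×10⁻⁶ × 109 × 1475 = 1.865 mm.
The gap closes (δ_free > 1.3 mm) and the wall then resists a further 1.865 − 1.3 = 0.565 mm of expansion.
Compatibility: PL/(AE) = 0.565 mm, so σ = P/A = E × (0.565/1475) = 12.26 MPa.

σ ≈ 12.3 MPa (compressive)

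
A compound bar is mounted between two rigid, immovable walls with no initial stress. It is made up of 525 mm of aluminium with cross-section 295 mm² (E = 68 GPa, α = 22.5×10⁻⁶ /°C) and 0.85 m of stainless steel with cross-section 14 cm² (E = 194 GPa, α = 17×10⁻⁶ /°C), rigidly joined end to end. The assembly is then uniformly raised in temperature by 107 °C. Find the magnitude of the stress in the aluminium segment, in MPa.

σ ≈ 325 MPa (compressive)

Free thermal expansion of the whole bar: Σ αᵢΔT Lᵢ = 22.5×10⁻⁶×107×525 + 17×10⁻⁶×107×850 = 2.81 mm.
The walls prevent any net length change, so an axial force P (same in every segment) develops. Compatibility: P · Σ Lᵢ/(AᵢEᵢ) = δ_free.
Σ Lᵢ/(AᵢEᵢ) = 525/(295×68×10³) + 850/(1400×194×10³) = 2.93×10⁻⁵ mm/N.
P = 2.81 / 2.93×10⁻⁵ = 95900 N = 95.9 kN, compressive.
σ_{aluminium} = P / A = 95900 / 295 = 325.1 MPa.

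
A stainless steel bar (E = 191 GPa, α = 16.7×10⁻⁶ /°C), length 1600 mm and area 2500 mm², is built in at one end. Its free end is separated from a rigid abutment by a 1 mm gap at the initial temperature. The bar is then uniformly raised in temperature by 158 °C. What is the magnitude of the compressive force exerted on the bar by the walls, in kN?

Unrestrained expansion: δ_free = αΔT L = 16.7×10⁻⁶ × 158 × 1600 = 4.222 mm.
After closing the 1 mm clearance, 4.222 − 1 = 3.222 mm of expansion remains to be suppressed by the wall.
So σ = E(δ_free − g)/L = 191×10³ × 3.222/1600 = 384.6 MPa.
P = σA = 384.6 × 2500 = 961.5 kN.

P ≈ 961 kN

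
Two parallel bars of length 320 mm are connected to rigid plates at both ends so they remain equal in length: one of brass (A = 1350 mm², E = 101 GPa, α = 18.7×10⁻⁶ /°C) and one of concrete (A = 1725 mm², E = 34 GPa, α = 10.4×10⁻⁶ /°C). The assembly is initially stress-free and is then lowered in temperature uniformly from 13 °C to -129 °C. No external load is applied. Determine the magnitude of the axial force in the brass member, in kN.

P ≈ 48.3 kN (tensile in the brass)

The brass has the larger α, so on cooling it would change length more than the concrete if both were free. The rigid plates force a common final length, so the brass is put into tension and the concrete into compression, with equal and opposite forces P (no external load).
Equating the net (thermal + elastic) strains gives |α₁ − α₂|·ΔT = P·[1/(A₁E₁) + 1/(A₂E₂)].
|α₁ − α₂|·ΔT = 8.3×10⁻⁶ × 142 = 0.001179.
1/(A₁E₁) + 1/(A₂E₂) = 1/(1350×101×10³) + 1/(1725×34×10³) = 2.438×10⁻⁸ N⁻¹.
P = 0.001179 / 2.438×10⁻⁸ = 48330 N = 48.33 kN.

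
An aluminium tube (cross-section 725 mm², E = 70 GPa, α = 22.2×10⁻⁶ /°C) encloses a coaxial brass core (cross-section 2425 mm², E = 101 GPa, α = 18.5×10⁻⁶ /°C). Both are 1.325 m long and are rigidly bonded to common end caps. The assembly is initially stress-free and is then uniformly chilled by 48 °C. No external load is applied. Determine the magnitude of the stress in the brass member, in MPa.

σ ≈ 3.08 MPa (compressive)

The aluminium has the larger α, so on cooling it would change length more than the brass if both were free. The rigid plates force a common final length, so the aluminium is put into tension and the brass into compression, with equal and opposite forces P (no external load).
Compatibility of the two members (thermal + elastic change equal): (α₁ − α₂)ΔT = P·[1/(A₁E₁) + 1/(A₂E₂)].
|α₁ − α₂|·ΔT = 3.7×10⁻⁶ × 48 = 0.0001776.
1/(A₁E₁) + 1/(A₂E₂) = 1/(725×70×10³) + 1/(2425×101×10³) = 2.379×10⁻⁸ N⁻¹.
So P = 0.0001776 / 2.379×10⁻⁸ = 7.466 kN.
σ_{brass} = P/A₂ = 7466/2425 = 3.079 MPa, compressive.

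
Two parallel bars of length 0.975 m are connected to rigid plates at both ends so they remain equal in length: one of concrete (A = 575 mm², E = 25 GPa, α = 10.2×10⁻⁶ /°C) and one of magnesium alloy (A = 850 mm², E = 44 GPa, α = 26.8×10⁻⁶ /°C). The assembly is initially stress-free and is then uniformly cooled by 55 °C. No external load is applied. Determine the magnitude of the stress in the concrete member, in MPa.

σ ≈ 16.5 MPa (compressive)

Both members must finish at the same length. With the larger α, the magnesium alloy tends to over-contract; the plates restrain it, putting the magnesium alloy in tension and the concrete in compression. With no external load the two internal forces are equal and opposite, magnitude P.
Compatibility of the two members (thermal + elastic change equal): (α₁ − α₂)ΔT = P·[1/(A₁E₁) + 1/(A₂E₂)].
|α₁ − α₂|·ΔT = 16.6×10⁻⁶ × 55 = 0.000913.
1/(A₁E₁) + 1/(A₂E₂) = 1/(575×25×10³) + 1/(850×44×10³) = 9.63×10⁻⁸ N⁻¹.
So P = 0.000913 / 9.63×10⁻⁸ = 9.48 kN.
σ_{concrete} = P/A₁ = 9480/575 = 16.49 MPa, compressive.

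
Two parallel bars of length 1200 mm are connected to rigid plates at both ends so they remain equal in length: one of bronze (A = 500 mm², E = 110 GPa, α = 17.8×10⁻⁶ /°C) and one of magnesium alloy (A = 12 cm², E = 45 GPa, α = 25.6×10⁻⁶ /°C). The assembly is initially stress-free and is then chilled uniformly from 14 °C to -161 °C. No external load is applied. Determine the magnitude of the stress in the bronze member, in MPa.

The magnesium alloy has the larger α, so on cooling it would change length more than the bronze if both were free. The rigid plates force a common final length, so the magnesium alloy is put into tension and the bronze into compression, with equal and opposite forces P (no external load).
Equating the net (thermal + elastic) strains gives |α₁ − α₂|·ΔT = P·[1/(A₁E₁) + 1/(A₂E₂)].
|α₁ − α₂|·ΔT = 7.8×10⁻⁶ × 175 = 0.001365.
1/(A₁E₁) + 1/(A₂E₂) = 1/(500×110×10³) + 1/(1200×45×10³) = 3.67×10⁻⁸ N⁻¹.
So P = 0.001365 / 3.67×10⁻⁸ = 37.19 kN.
σ_{bronze} = P/A₁ = 37190/500 = 74.39 MPa, compressive.

σ ≈ 74.4 MPa (compressive)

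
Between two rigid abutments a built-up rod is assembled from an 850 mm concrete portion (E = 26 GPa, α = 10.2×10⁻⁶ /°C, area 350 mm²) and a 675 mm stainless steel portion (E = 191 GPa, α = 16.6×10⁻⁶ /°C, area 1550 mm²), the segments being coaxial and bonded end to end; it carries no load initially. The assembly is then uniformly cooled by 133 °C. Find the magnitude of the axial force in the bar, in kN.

P ≈ 27.6 kN (tensile)

With the walls removed the bar would change length by δ_free = Σ αᵢΔT Lᵢ = 10.2×10⁻⁶×133×850 + 16.6×10⁻⁶×133×675 = 2.643 mm.
The rigid supports impose zero overall length change; the single axial force P common to all segments must satisfy P Σ Lᵢ/(AᵢEᵢ) = δ_free.
The series flexibility is Σ Lᵢ/(AᵢEᵢ) = 850/(350×26×10³) + 675/(1550×191×10³) = 9.569×10⁻⁵ mm/N.
Hence P = δ_free / Σ(L/AE) = 2.643/9.569×10⁻⁵ = 27.63 kN (tensile).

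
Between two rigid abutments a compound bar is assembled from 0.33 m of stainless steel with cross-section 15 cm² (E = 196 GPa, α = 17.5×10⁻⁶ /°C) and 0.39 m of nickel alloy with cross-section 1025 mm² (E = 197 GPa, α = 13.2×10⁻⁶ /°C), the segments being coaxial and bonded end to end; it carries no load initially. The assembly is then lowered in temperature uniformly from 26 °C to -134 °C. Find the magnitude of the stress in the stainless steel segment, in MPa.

Free thermal contraction of the whole bar: Σ αᵢΔT Lᵢ = 17.5×10⁻⁶×160×330 + 13.2×10⁻⁶×160×390 = 1.748 mm.
Since the ends are fixed, an axial force P builds up, equal in every segment, with P · Σ Lᵢ/(AᵢEᵢ) = δ_free.
Σ Lᵢ/(AᵢEᵢ) = 330/(1500×196×10³) + 390/(1025×197×10³) = 3.054×10⁻⁶ mm/N.
P = 1.748 / 3.054×10⁻⁶ = 572300 N = 572.3 kN, tensile.
σ_{stainless steel} = P / A = 572300 / 1500 = 381.5 MPa.

σ ≈ 382 MPa (tensile)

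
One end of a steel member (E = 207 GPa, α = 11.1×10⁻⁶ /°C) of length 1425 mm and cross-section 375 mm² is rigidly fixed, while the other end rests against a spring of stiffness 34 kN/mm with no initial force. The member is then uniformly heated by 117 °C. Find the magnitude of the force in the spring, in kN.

If the spring were absent the member would lengthen by αΔT L = 11.1×10⁻⁶ × 117 × 1425 = 1.851 mm.
Let P be the compressive force at the spring. The member shortens elastically by PL/(AE) and the spring compresses by P/k; together these equal δ_free.
So P = δ_free / [L/(AE) + 1/k] = 1.851 / [ 1425/(375×207×10³) + 1/(34×10³) ].
P = 1.851 / 4.777×10⁻⁵ = 38740 N.

P ≈ 38.7 kN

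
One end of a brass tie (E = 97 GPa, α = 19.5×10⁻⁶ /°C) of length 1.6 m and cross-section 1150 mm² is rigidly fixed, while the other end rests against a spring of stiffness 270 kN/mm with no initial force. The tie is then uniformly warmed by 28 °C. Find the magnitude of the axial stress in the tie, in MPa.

Free thermal expansion: δ_free = αΔT L = 19.5×10⁻⁶ × 28 × 1600 = 0.8736 mm.
Let P be the compressive force at the spring. The tie shortens elastically by PL/(AE) and the spring compresses by P/k; together these equal δ_free.
So P = δ_free / [L/(AE) + 1/k] = 0.8736 / [ 1600/(1150×97×10³) + 1/(270×10³) ].
P = 0.8736 / 1.805×10⁻⁵ = 48410 N.
σ = P/A = 48410/1150 = 42.09 MPa.

σ ≈ 42.1 MPa (compressive)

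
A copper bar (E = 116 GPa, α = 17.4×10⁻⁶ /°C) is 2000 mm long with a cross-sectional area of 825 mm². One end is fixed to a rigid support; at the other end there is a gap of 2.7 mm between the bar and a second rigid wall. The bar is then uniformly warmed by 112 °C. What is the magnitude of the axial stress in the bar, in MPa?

If the wall were absent the bar would grow by αΔT L = 17.4×10⁻⁶ × 112 × 2000 = 3.898 mm.
After closing the 2.7 mm clearance, 3.898 − 2.7 = 1.198 mm of expansion remains to be suppressed by the wall.
So σ = E(δ_free − g)/L = 116×10³ × 1.198/2000 = 69.46 MPa.

σ ≈ 69.5 MPa (compressive)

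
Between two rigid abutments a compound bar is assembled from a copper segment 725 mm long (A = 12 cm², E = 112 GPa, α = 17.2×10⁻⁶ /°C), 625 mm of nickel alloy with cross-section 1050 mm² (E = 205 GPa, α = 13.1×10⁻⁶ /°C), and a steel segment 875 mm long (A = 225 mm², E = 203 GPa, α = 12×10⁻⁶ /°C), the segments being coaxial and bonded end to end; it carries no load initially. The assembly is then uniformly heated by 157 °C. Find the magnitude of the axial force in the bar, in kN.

P ≈ 178 kN (compressive)

With the walls removed the bar would change length by δ_free = Σ αᵢΔT Lᵢ = 17.2×10⁻⁶×157×725 + 13.1×10⁻⁶×157×625 + 12×10⁻⁶×157×875 = 4.892 mm.
The rigid supports impose zero overall length change; the single axial force P common to all segments must satisfy P Σ Lᵢ/(AᵢEᵢ) = δ_free.
The series flexibility is Σ Lᵢ/(AᵢEᵢ) = 725/(1200×112×10³) + 625/(1050×205×10³) + 875/(225×203×10³) = 2.746×10⁻⁵ mm/N.
Hence P = δ_free / Σ(L/AE) = 4.892/2.746×10⁻⁵ = 178.2 kN (compressive).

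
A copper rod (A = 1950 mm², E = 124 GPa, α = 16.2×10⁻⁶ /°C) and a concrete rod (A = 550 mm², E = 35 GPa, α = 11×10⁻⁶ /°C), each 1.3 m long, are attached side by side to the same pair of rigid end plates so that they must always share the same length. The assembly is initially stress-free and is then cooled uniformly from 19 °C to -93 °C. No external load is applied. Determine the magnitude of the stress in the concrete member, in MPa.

σ ≈ 18.9 MPa (compressive)

Equilibrium of a rigid end plate with no external load gives equal and opposite internal forces ±P in the two members. Since α_{copper} > α_{concrete}, cooling drives the copper into tension and the concrete into compression.
Setting the final lengths equal and cancelling L: (α₁ − α₂)ΔT = P/(A₁E₁) + P/(A₂E₂).
|α₁ − α₂|·ΔT = 5.2×10⁻⁶ × 112 = 0.0005824.
1/(A₁E₁) + 1/(A₂E₂) = 1/(1950×124×10³) + 1/(550×35×10³) = 5.608×10⁻⁸ N⁻¹.
So P = 0.0005824 / 5.608×10⁻⁸ = 10.38 kN.
σ_{concrete} = P/A₂ = 10380/550 = 18.88 MPa, compressive.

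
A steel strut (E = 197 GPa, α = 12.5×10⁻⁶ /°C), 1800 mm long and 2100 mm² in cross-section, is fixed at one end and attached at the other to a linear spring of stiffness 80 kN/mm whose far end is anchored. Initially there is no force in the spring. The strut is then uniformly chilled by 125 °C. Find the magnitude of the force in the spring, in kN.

If the spring were absent the strut would shorten by αΔT L = 12.5×10⁻⁶ × 125 × 1800 = 2.812 mm.
With a force P in the spring, the elastic change of the strut is PL/(AE) and that of the spring is P/k; compatibility requires their sum to equal δ_free.
P [ L/(AE) + 1/k ] = δ_free → P [ 1800/(2100×197×10³) + 1/(80×10³) ] = 2.812.
P = 2.812 / 1.685×10⁻⁵ = 166900 N.

P ≈ 167 kN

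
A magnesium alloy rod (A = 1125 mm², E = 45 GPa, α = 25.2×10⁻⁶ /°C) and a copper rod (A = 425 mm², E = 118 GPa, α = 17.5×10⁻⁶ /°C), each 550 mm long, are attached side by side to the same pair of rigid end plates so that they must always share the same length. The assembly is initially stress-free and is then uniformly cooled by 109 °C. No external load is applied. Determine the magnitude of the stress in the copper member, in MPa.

σ ≈ 49.8 MPa (compressive)

The magnesium alloy has the larger α, so on cooling it would change length more than the copper if both were free. The rigid plates force a common final length, so the magnesium alloy is put into tension and the copper into compression, with equal and opposite forces P (no external load).
Equating the net (thermal + elastic) strains gives |α₁ − α₂|·ΔT = P·[1/(A₁E₁) + 1/(A₂E₂)].
|α₁ − α₂|·ΔT = 7.7×10⁻⁶ × 109 = 0.0008393.
1/(A₁E₁) + 1/(A₂E₂) = 1/(1125×45×10³) + 1/(425×118×10³) = 3.969×10⁻⁸ N⁻¹.
So P = 0.0008393 / 3.969×10⁻⁸ = 21.14 kN.
σ_{copper} = P/A₂ = 21140/425 = 49.75 MPa, compressive.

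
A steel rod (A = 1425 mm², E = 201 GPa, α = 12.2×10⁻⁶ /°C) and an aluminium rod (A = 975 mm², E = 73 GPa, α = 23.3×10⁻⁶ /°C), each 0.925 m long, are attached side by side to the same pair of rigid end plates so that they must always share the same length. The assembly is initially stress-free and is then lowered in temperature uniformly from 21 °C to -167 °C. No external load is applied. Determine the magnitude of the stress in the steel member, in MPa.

σ ≈ 83.5 MPa (compressive)

Equilibrium of a rigid end plate with no external load gives equal and opposite internal forces ±P in the two members. Since α_{aluminium} > α_{steel}, cooling drives the aluminium into tension and the steel into compression.
Setting the final lengths equal and cancelling L: (α₁ − α₂)ΔT = P/(A₁E₁) + P/(A₂E₂).
|α₁ − α₂|·ΔT = 11.1×10⁻⁶ × 188 = 0.002087.
1/(A₁E₁) + 1/(A₂E₂) = 1/(1425×201×10³) + 1/(975×73×10³) = 1.754×10⁻⁸ N⁻¹.
So P = 0.002087 / 1.754×10⁻⁸ = 119 kN.
σ_{steel} = P/A₁ = 119000/1425 = 83.48 MPa, compressive.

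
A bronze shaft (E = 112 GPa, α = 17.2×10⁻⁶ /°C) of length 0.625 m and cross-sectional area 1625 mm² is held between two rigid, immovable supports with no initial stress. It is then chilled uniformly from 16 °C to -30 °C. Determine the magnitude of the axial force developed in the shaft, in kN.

P ≈ 144 kN (tensile)

Full restraint means ε = 0, so the stress is σ = EαΔT = 112×10³ × 17.2×10⁻⁶ × 46 = 88.61 MPa.
Axial force P = σA = 88.61 × 1625 = 144000 N = 144 kN, tensile.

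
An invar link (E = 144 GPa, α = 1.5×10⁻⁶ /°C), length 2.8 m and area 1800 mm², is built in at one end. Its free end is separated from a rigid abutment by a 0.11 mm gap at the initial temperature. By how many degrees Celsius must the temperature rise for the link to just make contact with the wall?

ΔT ≈ 26.2 °C

Contact occurs when the free expansion equals the gap: αΔT L = 0.11 mm.
ΔT = 0.11 / (1.5×10⁻⁶ × 2800) = 26.19 °C.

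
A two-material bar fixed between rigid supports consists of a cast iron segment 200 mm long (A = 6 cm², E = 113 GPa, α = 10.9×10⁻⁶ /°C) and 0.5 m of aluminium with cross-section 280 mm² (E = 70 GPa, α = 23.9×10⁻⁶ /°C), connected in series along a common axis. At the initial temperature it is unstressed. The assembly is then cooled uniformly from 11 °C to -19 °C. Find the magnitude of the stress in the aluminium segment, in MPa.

σ ≈ 53.2 MPa (tensile)

Free thermal contraction of the whole bar: Σ αᵢΔT Lᵢ = 10.9×10⁻⁶×30×200 + 23.9×10⁻⁶×30×500 = 0.4239 mm.
Since the ends are fixed, an axial force P builds up, equal in every segment, with P · Σ Lᵢ/(AᵢEᵢ) = δ_free.
Σ Lᵢ/(AᵢEᵢ) = 200/(600×113×10³) + 500/(280×70×10³) = 2.846×10⁻⁵ mm/N.
So P = 0.4239 / 2.846×10⁻⁵ = 14.89 kN, tensile.
σ_{aluminium} = P / A = 14890 / 280 = 53.19 MPa.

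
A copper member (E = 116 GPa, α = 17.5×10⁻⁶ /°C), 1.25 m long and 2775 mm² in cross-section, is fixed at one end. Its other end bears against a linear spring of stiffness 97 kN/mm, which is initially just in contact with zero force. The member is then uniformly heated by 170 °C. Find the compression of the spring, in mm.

δ ≈ 2.7 mm

Free thermal expansion: δ_free = αΔT L = 17.5×10⁻⁶ × 170 × 1250 = 3.719 mm.
With a force P in the spring, the elastic change of the member is PL/(AE) and that of the spring is P/k; compatibility requires their sum to equal δ_free.
P [ L/(AE) + 1/k ] = δ_free → P [ 1250/(2775×116×10³) + 1/(97×10³) ] = 3.719.
P = 3.719 / 1.419×10⁻⁵ = 262000 N.
Spring compression = P/k = 262000/(97×10³) = 2.701 mm.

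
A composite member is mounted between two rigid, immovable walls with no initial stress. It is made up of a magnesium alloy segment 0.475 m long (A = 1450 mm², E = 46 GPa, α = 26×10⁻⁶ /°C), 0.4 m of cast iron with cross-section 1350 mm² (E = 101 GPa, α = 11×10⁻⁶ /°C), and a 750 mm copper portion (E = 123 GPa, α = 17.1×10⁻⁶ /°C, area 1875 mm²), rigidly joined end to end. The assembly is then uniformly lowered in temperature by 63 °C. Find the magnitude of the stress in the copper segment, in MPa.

σ ≈ 74.7 MPa (tensile)

With the walls removed the bar would change length by δ_free = Σ αᵢΔT Lᵢ = 26×10⁻⁶×63×475 + 11×10⁻⁶×63×400 + 17.1×10⁻⁶×63×750 = 1.863 mm.
Since the ends are fixed, an axial force P builds up, equal in every segment, with P · Σ Lᵢ/(AᵢEᵢ) = δ_free.
The series flexibility is Σ Lᵢ/(AᵢEᵢ) = 475/(1450×46×10³) + 400/(1350×101×10³) + 750/(1875×123×10³) = 1.331×10⁻⁵ mm/N.
P = 1.863 / 1.331×10⁻⁵ = 140000 N = 140 kN, tensile.
σ_{copper} = P / A = 140000 / 1875 = 74.68 MPa.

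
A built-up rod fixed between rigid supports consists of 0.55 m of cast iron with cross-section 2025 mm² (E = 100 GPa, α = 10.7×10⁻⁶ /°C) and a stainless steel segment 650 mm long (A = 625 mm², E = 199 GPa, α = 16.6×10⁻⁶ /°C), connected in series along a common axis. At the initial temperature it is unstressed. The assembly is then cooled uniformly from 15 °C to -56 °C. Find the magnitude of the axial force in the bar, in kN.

If the supports were absent, the total length change would be Σ αᵢΔT Lᵢ = 10.7×10⁻⁶×71×550 + 16.6×10⁻⁶×71×650 = 1.184 mm.
The rigid supports impose zero overall length change; the single axial force P common to all segments must satisfy P Σ Lᵢ/(AᵢEᵢ) = δ_free.
The series flexibility is Σ Lᵢ/(AᵢEᵢ) = 550/(2025×100×10³) + 650/(625×199×10³) = 7.942×10⁻⁶ mm/N.
So P = 1.184 / 7.942×10⁻⁶ = 149.1 kN, tensile.

P ≈ 149 kN (tensile)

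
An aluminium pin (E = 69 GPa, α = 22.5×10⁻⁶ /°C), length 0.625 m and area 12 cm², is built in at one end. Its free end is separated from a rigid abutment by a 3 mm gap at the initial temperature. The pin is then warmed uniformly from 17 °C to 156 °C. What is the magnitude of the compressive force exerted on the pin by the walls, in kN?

P ≈ 0 kN

If the wall were absent the pin would grow by αΔT L = 22.5×10⁻⁶ × 139 × 625 = 1.955 mm.
This is smaller than the 3 mm clearance, so the pin expands freely without reaching the stop — the stress is zero.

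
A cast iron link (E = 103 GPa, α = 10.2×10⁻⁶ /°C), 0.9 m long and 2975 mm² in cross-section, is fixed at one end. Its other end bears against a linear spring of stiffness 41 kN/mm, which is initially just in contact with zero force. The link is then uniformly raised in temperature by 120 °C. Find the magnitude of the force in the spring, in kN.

The unrestrained thermal change is αΔT L = 10.2×10⁻⁶ × 120 × 900 = 1.102 mm.
With a force P in the spring, the elastic change of the link is PL/(AE) and that of the spring is P/k; compatibility requires their sum to equal δ_free.
P [ L/(AE) + 1/k ] = δ_free → P [ 900/(2975×103×10³) + 1/(41×10³) ] = 1.102.
P = 1.102 / 2.733×10⁻⁵ = 40310 N.

P ≈ 40.3 kN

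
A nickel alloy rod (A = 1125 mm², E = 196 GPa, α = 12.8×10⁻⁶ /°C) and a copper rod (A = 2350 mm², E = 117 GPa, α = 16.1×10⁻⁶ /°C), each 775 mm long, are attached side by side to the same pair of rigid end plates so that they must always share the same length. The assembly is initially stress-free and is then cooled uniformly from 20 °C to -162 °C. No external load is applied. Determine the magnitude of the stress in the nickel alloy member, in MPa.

Both members must finish at the same length. With the larger α, the copper tends to over-contract; the plates restrain it, putting the copper in tension and the nickel alloy in compression. With no external load the two internal forces are equal and opposite, magnitude P.
Compatibility of the two members (thermal + elastic change equal): (α₁ − α₂)ΔT = P·[1/(A₁E₁) + 1/(A₂E₂)].
|α₁ − α₂|·ΔT = 3.3×10⁻⁶ × 182 = 0.0006006.
1/(A₁E₁) + 1/(A₂E₂) = 1/(1125×196×10³) + 1/(2350×117×10³) = 8.172×10⁻⁹ N⁻¹.
So P = 0.0006006 / 8.172×10⁻⁹ = 73.49 kN.
σ_{nickel alloy} = P/A₁ = 73490/1125 = 65.33 MPa, compressive.

σ ≈ 65.3 MPa (compressive)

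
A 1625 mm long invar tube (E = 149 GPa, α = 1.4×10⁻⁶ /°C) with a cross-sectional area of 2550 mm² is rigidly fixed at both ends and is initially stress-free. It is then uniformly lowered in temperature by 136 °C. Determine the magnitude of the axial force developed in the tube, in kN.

P ≈ 72.3 kN (tensile)

The ends cannot move, so σ = EαΔT = 149×10³ × 1.4×10⁻⁶ × 136 = 28.37 MPa.
Then P = σA = 28.37 × 2550 mm² = 72.34 kN, tensile.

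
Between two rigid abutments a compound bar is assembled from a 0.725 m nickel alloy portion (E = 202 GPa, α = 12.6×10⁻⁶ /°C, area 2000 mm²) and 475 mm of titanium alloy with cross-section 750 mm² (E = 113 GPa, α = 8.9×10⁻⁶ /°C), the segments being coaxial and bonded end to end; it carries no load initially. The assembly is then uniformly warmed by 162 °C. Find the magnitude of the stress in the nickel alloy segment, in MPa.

If the supports were absent, the total length change would be Σ αᵢΔT Lᵢ = 12.6×10⁻⁶×162×725 + 8.9×10⁻⁶×162×475 = 2.165 mm.
The walls prevent any net length change, so an axial force P (same in every segment) develops. Compatibility: P · Σ Lᵢ/(AᵢEᵢ) = δ_free.
Σ Lᵢ/(AᵢEᵢ) = 725/(2000×202×10³) + 475/(750×113×10³) = 7.399×10⁻⁶ mm/N.
P = 2.165 / 7.399×10⁻⁶ = 292600 N = 292.6 kN, compressive.
σ_{nickel alloy} = P / A = 292600 / 2000 = 146.3 MPa.

σ ≈ 146 MPa (compressive)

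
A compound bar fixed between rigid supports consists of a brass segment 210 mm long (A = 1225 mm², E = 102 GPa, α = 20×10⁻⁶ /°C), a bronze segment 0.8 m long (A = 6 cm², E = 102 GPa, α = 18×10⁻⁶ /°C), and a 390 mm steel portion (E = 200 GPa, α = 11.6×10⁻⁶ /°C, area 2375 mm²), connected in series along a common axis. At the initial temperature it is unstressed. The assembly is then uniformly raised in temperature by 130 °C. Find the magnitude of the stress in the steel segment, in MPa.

With the walls removed the bar would change length by δ_free = Σ αᵢΔT Lᵢ = 20×10⁻⁶×130×210 + 18×10⁻⁶×130×800 + 11.6×10⁻⁶×130×390 = 3.006 mm.
The rigid supports impose zero overall length change; the single axial force P common to all segments must satisfy P Σ Lᵢ/(AᵢEᵢ) = δ_free.
Σ Lᵢ/(AᵢEᵢ) = 210/(1225×102×10³) + 800/(600×102×10³) + 390/(2375×200×10³) = 1.557×10⁻⁵ mm/N.
P = 3.006 / 1.557×10⁻⁵ = 193000 N = 193 kN, compressive.
σ_{steel} = P / A = 193000 / 2375 = 81.27 MPa.

σ ≈ 81.3 MPa (compressive)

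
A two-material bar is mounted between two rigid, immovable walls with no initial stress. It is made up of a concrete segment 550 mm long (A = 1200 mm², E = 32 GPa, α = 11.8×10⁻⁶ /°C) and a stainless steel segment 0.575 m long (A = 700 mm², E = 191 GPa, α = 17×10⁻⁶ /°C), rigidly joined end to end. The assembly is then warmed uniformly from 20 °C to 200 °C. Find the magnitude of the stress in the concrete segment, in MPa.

σ ≈ 131 MPa (compressive)

With the walls removed the bar would change length by δ_free = Σ αᵢΔT Lᵢ = 11.8×10⁻⁶×180×550 + 17×10⁻⁶×180×575 = 2.928 mm.
Since the ends are fixed, an axial force P builds up, equal in every segment, with P · Σ Lᵢ/(AᵢEᵢ) = δ_free.
The series flexibility is Σ Lᵢ/(AᵢEᵢ) = 550/(1200×32×10³) + 575/(700×191×10³) = 1.862×10⁻⁵ mm/N.
Hence P = δ_free / Σ(L/AE) = 2.928/1.862×10⁻⁵ = 157.2 kN (compressive).
σ_{concrete} = P / A = 157200 / 1200 = 131 MPa.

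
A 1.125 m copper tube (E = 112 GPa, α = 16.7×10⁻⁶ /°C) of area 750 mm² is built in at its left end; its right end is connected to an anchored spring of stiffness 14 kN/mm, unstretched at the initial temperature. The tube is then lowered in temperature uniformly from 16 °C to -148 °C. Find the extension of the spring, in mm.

δ ≈ 2.59 mm

If the spring were absent the tube would shorten by αΔT L = 16.7×10⁻⁶ × 164 × 1125 = 3.081 mm.
With a force P in the spring, the elastic change of the tube is PL/(AE) and that of the spring is P/k; compatibility requires their sum to equal δ_free.
So P = δ_free / [L/(AE) + 1/k] = 3.081 / [ 1125/(750×112×10³) + 1/(14×10³) ].
P = 3.081 / 8.482×10⁻⁵ = 36330 N.
Spring extension = P/k = 36330/(14×10³) = 2.595 mm.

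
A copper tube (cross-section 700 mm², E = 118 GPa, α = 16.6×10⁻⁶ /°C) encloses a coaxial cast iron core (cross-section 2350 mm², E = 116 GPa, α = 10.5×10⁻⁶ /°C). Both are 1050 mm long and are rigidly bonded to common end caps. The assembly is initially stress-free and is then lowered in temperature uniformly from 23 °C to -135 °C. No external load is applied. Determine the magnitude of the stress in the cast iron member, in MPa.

The copper has the larger α, so on cooling it would change length more than the cast iron if both were free. The rigid plates force a common final length, so the copper is put into tension and the cast iron into compression, with equal and opposite forces P (no external load).
Equating the net (thermal + elastic) strains gives |α₁ − α₂|·ΔT = P·[1/(A₁E₁) + 1/(A₂E₂)].
|α₁ − α₂|·ΔT = 6.1×10⁻⁶ × 158 = 0.0009638.
1/(A₁E₁) + 1/(A₂E₂) = 1/(700×118×10³) + 1/(2350×116×10³) = 1.577×10⁻⁸ N⁻¹.
P = 0.0009638 / 1.577×10⁻⁸ = 61100 N = 61.1 kN.
σ_{cast iron} = P/A₂ = 61100/2350 = 26 MPa, compressive.

σ ≈ 26 MPa (compressive)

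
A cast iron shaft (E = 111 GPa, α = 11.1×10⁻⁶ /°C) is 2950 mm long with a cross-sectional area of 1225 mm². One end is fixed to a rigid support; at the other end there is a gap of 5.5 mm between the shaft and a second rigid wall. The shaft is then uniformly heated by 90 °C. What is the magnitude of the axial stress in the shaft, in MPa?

Free thermal elongation = αΔT L = 11.1×10⁻⁶ × 90 × 2950 = 2.947 mm.
Since δ_free = 2.95 mm is less than the 5.5 mm gap, the shaft never touches the wall. No axial force develops.

σ ≈ 0 MPa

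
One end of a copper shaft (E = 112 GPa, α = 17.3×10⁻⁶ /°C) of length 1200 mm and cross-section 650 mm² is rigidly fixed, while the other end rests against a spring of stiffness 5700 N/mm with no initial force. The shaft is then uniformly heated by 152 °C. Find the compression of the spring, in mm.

If the spring were absent the shaft would lengthen by αΔT L = 17.3×10⁻⁶ × 152 × 1200 = 3.156 mm.
Let P be the compressive force at the spring. The shaft shortens elastically by PL/(AE) and the spring compresses by P/k; together these equal δ_free.
So P = δ_free / [L/(AE) + 1/k] = 3.156 / [ 1200/(650×112×10³) + 1/(5700) ].
P = 3.156 / 0.0001919 = 16440 N.
Spring compression = P/k = 16440/(5700) = 2.885 mm.

δ ≈ 2.88 mm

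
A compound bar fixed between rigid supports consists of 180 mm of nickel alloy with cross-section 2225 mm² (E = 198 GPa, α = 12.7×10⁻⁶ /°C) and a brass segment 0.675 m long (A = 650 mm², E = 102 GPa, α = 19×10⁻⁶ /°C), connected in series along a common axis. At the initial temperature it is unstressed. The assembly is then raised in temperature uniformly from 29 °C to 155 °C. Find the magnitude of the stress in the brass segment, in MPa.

σ ≈ 277 MPa (compressive)

Free thermal expansion of the whole bar: Σ αᵢΔT Lᵢ = 12.7×10⁻⁶×126×180 + 19×10⁻⁶×126×675 = 1.904 mm.
The walls prevent any net length change, so an axial force P (same in every segment) develops. Compatibility: P · Σ Lᵢ/(AᵢEᵢ) = δ_free.
Σ Lᵢ/(AᵢEᵢ) = 180/(2225×198×10³) + 675/(650×102×10³) = 1.059×10⁻⁵ mm/N.
P = 1.904 / 1.059×10⁻⁵ = 179800 N = 179.8 kN, compressive.
σ_{brass} = P / A = 179800 / 650 = 276.6 MPa.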